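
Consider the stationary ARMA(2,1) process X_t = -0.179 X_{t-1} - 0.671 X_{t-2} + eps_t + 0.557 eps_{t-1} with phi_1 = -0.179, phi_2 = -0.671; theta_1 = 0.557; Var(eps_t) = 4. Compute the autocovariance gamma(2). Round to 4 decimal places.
\gamma(2) = -5.9523

Multiply the model equation by X_{t-k} and take expectations. With theta_0 = psi_0 = 1 and psi_j the MA(infinity) weights, this gives
  gamma(k) - sum_i phi_i gamma(k-i) = c_k,
  c_k = sigma^2 * sum_{j=k..q} theta_j psi_{j-k}   (c_k = 0 for k > q),
using gamma(-m) = gamma(m).
psi-weights needed (psi_j = theta_j + sum_i phi_i psi_{j-i}):
  psi_1 = theta_1 + phi_1 = 0.557 + (-0.179) = 0.378
Right-hand sides:
  c_0 = sigma^2 (1 + theta_1 psi_1) = 4 * (1 + (0.557)(0.378)) = 4 * 1.210546 = 4.842184
  c_1 = sigma^2 theta_1 = 4 * (0.557) = 2.228
  c_2 = 0
Equations for k = 0, 1, 2 (AR order 2, c_2 = 0):
  (E0) gamma(0) = phi_1 gamma(1) + phi_2 gamma(2) + c_0
  (E1) gamma(1) = phi_1 gamma(0) + phi_2 gamma(1) + c_1
  (E2) gamma(2) = phi_1 gamma(1) + phi_2 gamma(0)
From (E1): gamma(1) = A gamma(0) + B with
  A = phi_1 / (1 - phi_2) = -0.179 / 1.671 = -0.107121,   B = c_1 / (1 - phi_2) = 2.228 / 1.671 = 1.333333.
Insert (E2) into (E0): gamma(0) (1 - phi_2^2) = phi_1 (1 + phi_2) gamma(1) + c_0.
  phi_1 (1 + phi_2) = (-0.179)(0.329) = -0.058891,   1 - phi_2^2 = 0.549759.
Replace gamma(1) by A gamma(0) + B and collect gamma(0):
  gamma(0) [0.549759 - (-0.058891)(-0.107121)] = (-0.058891)(1.333333) + 4.842184
  gamma(0) * 0.543451 = 4.763663
  gamma(0) = 4.763663 / 0.543451 = 8.765587.
  gamma(1) = A gamma(0) + B = (-0.107121)(8.765587) + (1.333333) = 0.394351.
  gamma(2) = phi_1 gamma(1) + phi_2 gamma(0) = (-0.179)(0.394351) + (-0.671)(8.765587) = -5.952298.
Therefore gamma(2) = -5.9523 (to 4 decimal places).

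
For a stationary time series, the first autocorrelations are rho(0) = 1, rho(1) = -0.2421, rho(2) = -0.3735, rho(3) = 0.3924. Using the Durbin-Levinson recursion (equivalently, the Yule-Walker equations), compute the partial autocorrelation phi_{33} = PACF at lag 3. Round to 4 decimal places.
\phi_{33} = 0.2010

The PACF at lag k is phi_{kk}, the last component of the solution
to the Yule-Walker system G_k phi = r_k where
  (G_k)_{ij} = rho(|i - j|), (r_k)_i = rho(i), i,j = 1..k.
Equivalently, Durbin-Levinson gives phi_{kk} iteratively:
  phi_{11} = rho(1)
  phi_{kk} = [rho(k) - sum_{j=1..k-1} phi_{k-1,j} rho(k-j)]
            / [1 - sum_{j=1..k-1} phi_{k-1,j} rho(j)],
  phi_{k,j} = phi_{k-1,j} - phi_{kk} phi_{k-1,k-j},  j = 1..k-1.
Step k = 1:
  phi_11 = rho(1) = -0.2421.
Step k = 2:
  phi_22 = [rho(2) - phi_11 rho(1)] / [1 - phi_11 rho(1)] = [-0.3735 - (-0.2421)(-0.2421)] / [1 - (-0.2421)(-0.2421)]
         = -0.43211241 / 0.94138759 = -0.459016.
  Update: phi_21 = phi_11 - phi_22 phi_11 = -0.2421 - (-0.459016)(-0.2421) = -0.353228.
Step k = 3:
  phi_33 = [rho(3) - phi_21 rho(2) - phi_22 rho(1)] / [1 - phi_21 rho(1) - phi_22 rho(2)]
    numerator   = 0.3924 - (-0.353228)(-0.3735) - (-0.459016)(-0.2421) = 0.1493415
    denominator = 1 - (-0.353228)(-0.2421) - (-0.459016)(-0.3735) = 0.74304088
  phi_33 = 0.1493415 / 0.74304088 = 0.201.
Therefore phi_{33} = 0.2010.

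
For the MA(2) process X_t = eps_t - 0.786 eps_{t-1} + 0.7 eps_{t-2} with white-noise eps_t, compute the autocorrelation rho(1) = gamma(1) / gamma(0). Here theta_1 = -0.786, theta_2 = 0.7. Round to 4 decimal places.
\rho(1) = -0.6339

For an MA(q) process with theta_0 = 1, the autocovariance is
  gamma(k) = sigma^2 * sum_{i=0..q-k} theta_i * theta_{i+k},
and rho(k) = gamma(k) / gamma(0). Sigma^2 cancels.
  numerator   = (1)*(-0.786) + (-0.786)*(0.7) = -1.3362.
  denominator = (1)^2 + (-0.786)^2 + (0.7)^2 = 2.107796.
  rho(1) = -1.3362 / 2.107796 = -0.6339.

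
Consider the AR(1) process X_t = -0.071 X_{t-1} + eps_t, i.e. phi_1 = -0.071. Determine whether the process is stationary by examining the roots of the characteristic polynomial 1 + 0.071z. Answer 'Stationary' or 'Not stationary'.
\text{Stationary}

The AR(p) characteristic polynomial is P(z) = 1 + 0.071z.
Stationarity requires all roots to lie outside the unit circle, i.e. |z| > 1 for every root.
This is linear in z: 1 + (0.071) z = 0  =>  z = -1/(0.071) = -14.084507,  |z| = 14.084507.
Moduli of all roots: 14.0845.
All moduli strictly greater than 1? Yes.
Verdict: Stationary.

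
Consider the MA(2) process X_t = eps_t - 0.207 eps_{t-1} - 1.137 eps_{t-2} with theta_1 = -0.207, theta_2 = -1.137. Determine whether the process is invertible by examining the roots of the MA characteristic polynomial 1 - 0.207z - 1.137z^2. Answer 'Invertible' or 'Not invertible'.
\text{Not invertible}

The MA(q) characteristic polynomial is P(z) = 1 - 0.207z - 1.137z^2.
Invertibility requires all roots to lie outside the unit circle, i.e. |z| > 1 for every root.
Set 1 + (-0.207) z + (-1.137) z^2 = 0, i.e. a z^2 + b z + c = 0 with a = -1.137, b = -0.207, c = 1.
Discriminant D = b^2 - 4ac = (-0.207)^2 - 4*(-1.137)*1 = 0.042849 - (-4.548) = 4.590849.
D >= 0, so the roots are real: z = (-b +/- sqrt(D)) / (2a) = (0.207 +/- 2.142627) / (-2.274).
  z_1 = (0.207 + 2.142627) / (-2.274) = -1.0333,   |z_1| = 1.0333.
  z_2 = (0.207 - 2.142627) / (-2.274) = 0.8512,   |z_2| = 0.8512.
Moduli of all roots: 1.0333, 0.8512.
All moduli strictly greater than 1? No.
Verdict: Not invertible.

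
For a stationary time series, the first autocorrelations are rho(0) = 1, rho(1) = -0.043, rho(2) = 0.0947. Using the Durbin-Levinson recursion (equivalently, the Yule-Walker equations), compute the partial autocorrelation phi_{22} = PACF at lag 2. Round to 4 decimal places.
\phi_{22} = 0.0930

The PACF at lag k is phi_{kk}, the last component of the solution
to the Yule-Walker system G_k phi = r_k where
  (G_k)_{ij} = rho(|i - j|), (r_k)_i = rho(i), i,j = 1..k.
Equivalently, Durbin-Levinson gives phi_{kk} iteratively:
  phi_{11} = rho(1)
  phi_{kk} = [rho(k) - sum_{j=1..k-1} phi_{k-1,j} rho(k-j)]
            / [1 - sum_{j=1..k-1} phi_{k-1,j} rho(j)],
  phi_{k,j} = phi_{k-1,j} - phi_{kk} phi_{k-1,k-j},  j = 1..k-1.
Step k = 1:
  phi_11 = rho(1) = -0.043.
Step k = 2:
  phi_22 = [rho(2) - phi_11 rho(1)] / [1 - phi_11 rho(1)] = [0.0947 - (-0.043)(-0.043)] / [1 - (-0.043)(-0.043)]
         = 0.092851 / 0.998151 = 0.093.
Therefore phi_{22} = 0.0930.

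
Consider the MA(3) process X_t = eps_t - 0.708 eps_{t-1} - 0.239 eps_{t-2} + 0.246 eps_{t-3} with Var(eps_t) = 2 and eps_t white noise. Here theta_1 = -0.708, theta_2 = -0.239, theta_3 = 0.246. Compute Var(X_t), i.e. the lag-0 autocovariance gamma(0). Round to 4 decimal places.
\gamma(0) = 3.2378

For an MA(q) process X_t = eps_t + sum_i theta_i eps_{t-i} with
Var(eps_t) = sigma^2, the variance is
  gamma(0) = sigma^2 * (1 + sum_i theta_i^2).
  sum_i theta_i^2 = (-0.708)^2 + (-0.239)^2 + (0.246)^2 = 0.501264 + 0.057121 + 0.060516 = 0.618901.
  gamma(0) = 2 * (1 + 0.618901) = 2 * 1.618901 = 3.237802, which rounds to 3.2378.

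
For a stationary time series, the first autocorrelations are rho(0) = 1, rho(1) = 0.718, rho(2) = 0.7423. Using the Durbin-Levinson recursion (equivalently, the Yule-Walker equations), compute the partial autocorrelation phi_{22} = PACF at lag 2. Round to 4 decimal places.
\phi_{22} = 0.4681

The PACF at lag k is phi_{kk}, the last component of the solution
to the Yule-Walker system G_k phi = r_k where
  (G_k)_{ij} = rho(|i - j|), (r_k)_i = rho(i), i,j = 1..k.
Equivalently, Durbin-Levinson gives phi_{kk} iteratively:
  phi_{11} = rho(1)
  phi_{kk} = [rho(k) - sum_{j=1..k-1} phi_{k-1,j} rho(k-j)]
            / [1 - sum_{j=1..k-1} phi_{k-1,j} rho(j)],
  phi_{k,j} = phi_{k-1,j} - phi_{kk} phi_{k-1,k-j},  j = 1..k-1.
Step k = 1:
  phi_11 = rho(1) = 0.718.
Step k = 2:
  phi_22 = [rho(2) - phi_11 rho(1)] / [1 - phi_11 rho(1)] = [0.7423 - (0.718)(0.718)] / [1 - (0.718)(0.718)]
         = 0.226776 / 0.484476 = 0.4681.
Therefore phi_{22} = 0.4681.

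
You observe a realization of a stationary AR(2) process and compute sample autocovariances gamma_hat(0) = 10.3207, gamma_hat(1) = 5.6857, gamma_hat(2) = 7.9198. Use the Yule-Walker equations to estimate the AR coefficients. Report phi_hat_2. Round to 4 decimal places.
\hat\phi_{2} = 0.6660

The Yule-Walker equations for an AR(p) process read, in matrix form,
  Gamma_p phi = r_p,   with   (Gamma_p)_{ij} = gamma(|i - j|),
                       (r_p)_i = gamma(i),   i,j = 1..p.
Substitute the sample gammas (Toeplitz matrix and right-hand side of size 2):
  Gamma_p = [[10.3207, 5.6857], [5.6857, 10.3207]]
  r_p     = [5.6857, 7.9198]
Written out:
  10.3207 phi_1 + 5.6857 phi_2 = 5.6857
  5.6857 phi_1 + 10.3207 phi_2 = 7.9198
Solve by Cramer's rule:
  det = gamma(0)^2 - gamma(1)^2 = (10.3207)^2 - (5.6857)^2 = 106.51684849 - 32.32718449 = 74.189664
  phi_hat_1 = [gamma(1) gamma(0) - gamma(1) gamma(2)] / det = [(5.6857)(10.3207) - (5.6857)(7.9198)] / 74.189664 = 13.65079713 / 74.189664 = 0.184
  phi_hat_2 = [gamma(0) gamma(2) - gamma(1)^2] / det = [(10.3207)(7.9198) - (5.6857)^2] / 74.189664 = 49.41069537 / 74.189664 = 0.666
So phi_hat = [0.1840, 0.6660].
Therefore phi_hat_2 = 0.6660.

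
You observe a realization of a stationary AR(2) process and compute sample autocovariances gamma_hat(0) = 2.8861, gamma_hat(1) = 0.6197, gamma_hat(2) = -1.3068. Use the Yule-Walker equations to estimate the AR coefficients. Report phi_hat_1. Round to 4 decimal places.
\hat\phi_{1} = 0.3270

The Yule-Walker equations for an AR(p) process read, in matrix form,
  Gamma_p phi = r_p,   with   (Gamma_p)_{ij} = gamma(|i - j|),
                       (r_p)_i = gamma(i),   i,j = 1..p.
Substitute the sample gammas (Toeplitz matrix and right-hand side of size 2):
  Gamma_p = [[2.8861, 0.6197], [0.6197, 2.8861]]
  r_p     = [0.6197, -1.3068]
Written out:
  2.8861 phi_1 + 0.6197 phi_2 = 0.6197
  0.6197 phi_1 + 2.8861 phi_2 = -1.3068
Solve by Cramer's rule:
  det = gamma(0)^2 - gamma(1)^2 = (2.8861)^2 - (0.6197)^2 = 8.32957321 - 0.38402809 = 7.94554512
  phi_hat_1 = [gamma(1) gamma(0) - gamma(1) gamma(2)] / det = [(0.6197)(2.8861) - (0.6197)(-1.3068)] / 7.94554512 = 2.59834013 / 7.94554512 = 0.327
  phi_hat_2 = [gamma(0) gamma(2) - gamma(1)^2] / det = [(2.8861)(-1.3068) - (0.6197)^2] / 7.94554512 = -4.15558357 / 7.94554512 = -0.523
So phi_hat = [0.3270, -0.5230].
Therefore phi_hat_1 = 0.3270.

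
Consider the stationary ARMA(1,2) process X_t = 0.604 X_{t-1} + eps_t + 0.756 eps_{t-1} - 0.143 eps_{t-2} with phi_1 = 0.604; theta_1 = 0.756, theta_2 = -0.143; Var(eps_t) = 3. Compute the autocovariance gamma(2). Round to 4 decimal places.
\gamma(2) = 4.5003

Multiply the model equation by X_{t-k} and take expectations. With theta_0 = psi_0 = 1 and psi_j the MA(infinity) weights, this gives
  gamma(k) - sum_i phi_i gamma(k-i) = c_k,
  c_k = sigma^2 * sum_{j=k..q} theta_j psi_{j-k}   (c_k = 0 for k > q),
using gamma(-m) = gamma(m).
psi-weights needed (psi_j = theta_j + sum_i phi_i psi_{j-i}):
  psi_1 = theta_1 + phi_1 = 0.756 + (0.604) = 1.36
  psi_2 = theta_2 + phi_1 psi_1 = -0.143 + (0.604)(1.36) = 0.67844
Right-hand sides:
  c_0 = sigma^2 (1 + theta_1 psi_1 + theta_2 psi_2) = 3 * (1 + (0.756)(1.36) + (-0.143)(0.67844)) = 3 * 1.931143 = 5.793429
  c_1 = sigma^2 (theta_1 + theta_2 psi_1) = 3 * (0.756 + (-0.143)(1.36)) = 1.68456
  c_2 = sigma^2 theta_2 = 3 * (-0.143) = -0.429
Equations for k = 0 and k = 1 (AR order 1):
  gamma(0) = phi_1 gamma(1) + c_0
  gamma(1) = phi_1 gamma(0) + c_1
Substituting the second into the first: gamma(0) (1 - phi_1^2) = c_0 + phi_1 c_1, so
  gamma(0) = (c_0 + phi_1 c_1) / (1 - phi_1^2) = (5.793429 + (0.604)(1.68456)) / (1 - (0.604)^2) = 6.810903 / 0.635184 = 10.722725.
  gamma(1) = phi_1 gamma(0) + c_1 = (0.604)(10.722725) + (1.68456) = 8.161086.
For k = 2: gamma(2) = phi_1 gamma(1) + c_2
  = (0.604)(8.161086) + (-0.429) = 4.500296.
Therefore gamma(2) = 4.5003 (to 4 decimal places).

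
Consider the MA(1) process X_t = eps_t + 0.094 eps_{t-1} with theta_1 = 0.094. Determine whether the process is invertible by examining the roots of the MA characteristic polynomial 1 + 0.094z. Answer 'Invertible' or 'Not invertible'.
\text{Invertible}

The MA(q) characteristic polynomial is P(z) = 1 + 0.094z.
Invertibility requires all roots to lie outside the unit circle, i.e. |z| > 1 for every root.
This is linear in z: 1 + (0.094) z = 0  =>  z = -1/(0.094) = -10.638298,  |z| = 10.638298.
Moduli of all roots: 10.6383.
All moduli strictly greater than 1? Yes.
Verdict: Invertible.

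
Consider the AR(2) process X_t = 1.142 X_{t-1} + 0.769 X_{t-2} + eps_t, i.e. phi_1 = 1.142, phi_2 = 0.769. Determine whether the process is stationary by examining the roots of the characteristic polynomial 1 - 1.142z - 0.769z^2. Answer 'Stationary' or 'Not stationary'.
\text{Not stationary}

The AR(p) characteristic polynomial is P(z) = 1 - 1.142z - 0.769z^2.
Stationarity requires all roots to lie outside the unit circle, i.e. |z| > 1 for every root.
Set 1 + (-1.142) z + (-0.769) z^2 = 0, i.e. a z^2 + b z + c = 0 with a = -0.769, b = -1.142, c = 1.
Discriminant D = b^2 - 4ac = (-1.142)^2 - 4*(-0.769)*1 = 1.304164 - (-3.076) = 4.380164.
D >= 0, so the roots are real: z = (-b +/- sqrt(D)) / (2a) = (1.142 +/- 2.092884) / (-1.538).
  z_1 = (1.142 + 2.092884) / (-1.538) = -2.1033,   |z_1| = 2.1033.
  z_2 = (1.142 - 2.092884) / (-1.538) = 0.6183,   |z_2| = 0.6183.
Moduli of all roots: 2.1033, 0.6183.
All moduli strictly greater than 1? No.
Verdict: Not stationary.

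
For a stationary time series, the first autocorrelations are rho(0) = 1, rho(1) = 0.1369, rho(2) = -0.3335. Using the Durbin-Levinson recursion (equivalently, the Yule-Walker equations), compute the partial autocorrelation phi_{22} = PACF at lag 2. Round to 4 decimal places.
\phi_{22} = -0.3590

The PACF at lag k is phi_{kk}, the last component of the solution
to the Yule-Walker system G_k phi = r_k where
  (G_k)_{ij} = rho(|i - j|), (r_k)_i = rho(i), i,j = 1..k.
Equivalently, Durbin-Levinson gives phi_{kk} iteratively:
  phi_{11} = rho(1)
  phi_{kk} = [rho(k) - sum_{j=1..k-1} phi_{k-1,j} rho(k-j)]
            / [1 - sum_{j=1..k-1} phi_{k-1,j} rho(j)],
  phi_{k,j} = phi_{k-1,j} - phi_{kk} phi_{k-1,k-j},  j = 1..k-1.
Step k = 1:
  phi_11 = rho(1) = 0.1369.
Step k = 2:
  phi_22 = [rho(2) - phi_11 rho(1)] / [1 - phi_11 rho(1)] = [-0.3335 - (0.1369)(0.1369)] / [1 - (0.1369)(0.1369)]
         = -0.35224161 / 0.98125839 = -0.359.
Therefore phi_{22} = -0.3590.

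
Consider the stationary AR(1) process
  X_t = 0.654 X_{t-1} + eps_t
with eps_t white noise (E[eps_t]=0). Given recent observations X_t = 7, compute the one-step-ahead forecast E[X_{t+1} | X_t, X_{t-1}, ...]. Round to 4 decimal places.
E[X_{t+1} \mid \mathcal F_t] = 4.5780

For an AR(p) model X_t = c + sum_i phi_i X_{t-i} + eps_t, the
one-step-ahead conditional mean is
  E[X_{t+1} | X_t, ...] = c + sum_i phi_i X_{t+1-i}.
Substitute known values:
  E[X_{t+1} | ...] = (0.654) * (7)
                   = 4.5780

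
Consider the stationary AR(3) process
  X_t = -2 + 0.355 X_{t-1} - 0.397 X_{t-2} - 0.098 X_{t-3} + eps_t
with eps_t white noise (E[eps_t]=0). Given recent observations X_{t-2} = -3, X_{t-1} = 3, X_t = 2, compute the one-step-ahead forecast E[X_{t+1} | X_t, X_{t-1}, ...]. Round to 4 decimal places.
E[X_{t+1} \mid \mathcal F_t] = -2.1870

For an AR(p) model X_t = c + sum_i phi_i X_{t-i} + eps_t, the
one-step-ahead conditional mean is
  E[X_{t+1} | X_t, ...] = c + sum_i phi_i X_{t+1-i}.
Substitute known values:
  E[X_{t+1} | ...] = -2 + (0.355) * (2) + (-0.397) * (3) + (-0.098) * (-3)
                   = -2.1870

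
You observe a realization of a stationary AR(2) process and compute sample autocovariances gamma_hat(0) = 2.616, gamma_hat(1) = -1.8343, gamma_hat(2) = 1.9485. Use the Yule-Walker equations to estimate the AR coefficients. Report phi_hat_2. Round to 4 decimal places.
\hat\phi_{2} = 0.4981

The Yule-Walker equations for an AR(p) process read, in matrix form,
  Gamma_p phi = r_p,   with   (Gamma_p)_{ij} = gamma(|i - j|),
                       (r_p)_i = gamma(i),   i,j = 1..p.
Substitute the sample gammas (Toeplitz matrix and right-hand side of size 2):
  Gamma_p = [[2.616, -1.8343], [-1.8343, 2.616]]
  r_p     = [-1.8343, 1.9485]
Written out:
  2.616 phi_1 - 1.8343 phi_2 = -1.8343
  -1.8343 phi_1 + 2.616 phi_2 = 1.9485
Solve by Cramer's rule:
  det = gamma(0)^2 - gamma(1)^2 = (2.616)^2 - (-1.8343)^2 = 6.843456 - 3.36465649 = 3.47879951
  phi_hat_1 = [gamma(1) gamma(0) - gamma(1) gamma(2)] / det = [(-1.8343)(2.616) - (-1.8343)(1.9485)] / 3.47879951 = -1.22439525 / 3.47879951 = -0.352
  phi_hat_2 = [gamma(0) gamma(2) - gamma(1)^2] / det = [(2.616)(1.9485) - (-1.8343)^2] / 3.47879951 = 1.73261951 / 3.47879951 = 0.4981
So phi_hat = [-0.3520, 0.4981].
Therefore phi_hat_2 = 0.4981.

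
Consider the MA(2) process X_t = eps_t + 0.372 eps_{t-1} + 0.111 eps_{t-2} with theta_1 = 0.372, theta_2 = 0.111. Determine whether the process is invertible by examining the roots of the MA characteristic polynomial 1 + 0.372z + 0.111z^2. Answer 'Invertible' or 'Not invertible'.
\text{Invertible}

The MA(q) characteristic polynomial is P(z) = 1 + 0.372z + 0.111z^2.
Invertibility requires all roots to lie outside the unit circle, i.e. |z| > 1 for every root.
Set 1 + (0.372) z + (0.111) z^2 = 0, i.e. a z^2 + b z + c = 0 with a = 0.111, b = 0.372, c = 1.
Discriminant D = b^2 - 4ac = (0.372)^2 - 4*(0.111)*1 = 0.138384 - (0.444) = -0.305616.
D < 0, so the roots are the complex-conjugate pair z = (-b +/- i sqrt(-D)) / (2a) = -1.6757 +/- 2.4902i.
For a conjugate pair |z|^2 = z * conj(z) = (product of roots) = c/a = 1/(0.111) = 9.009009, so |z| = sqrt(9.009009) = 3.0015 for both roots.
Moduli of all roots: 3.0015, 3.0015.
All moduli strictly greater than 1? Yes.
Verdict: Invertible.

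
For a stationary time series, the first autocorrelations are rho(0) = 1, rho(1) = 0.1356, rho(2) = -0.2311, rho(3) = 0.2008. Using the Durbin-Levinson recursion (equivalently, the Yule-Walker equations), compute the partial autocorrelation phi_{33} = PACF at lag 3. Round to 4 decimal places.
\phi_{33} = 0.2990

The PACF at lag k is phi_{kk}, the last component of the solution
to the Yule-Walker system G_k phi = r_k where
  (G_k)_{ij} = rho(|i - j|), (r_k)_i = rho(i), i,j = 1..k.
Equivalently, Durbin-Levinson gives phi_{kk} iteratively:
  phi_{11} = rho(1)
  phi_{kk} = [rho(k) - sum_{j=1..k-1} phi_{k-1,j} rho(k-j)]
            / [1 - sum_{j=1..k-1} phi_{k-1,j} rho(j)],
  phi_{k,j} = phi_{k-1,j} - phi_{kk} phi_{k-1,k-j},  j = 1..k-1.
Step k = 1:
  phi_11 = rho(1) = 0.1356.
Step k = 2:
  phi_22 = [rho(2) - phi_11 rho(1)] / [1 - phi_11 rho(1)] = [-0.2311 - (0.1356)(0.1356)] / [1 - (0.1356)(0.1356)]
         = -0.24948736 / 0.98161264 = -0.254161.
  Update: phi_21 = phi_11 - phi_22 phi_11 = 0.1356 - (-0.254161)(0.1356) = 0.170064.
Step k = 3:
  phi_33 = [rho(3) - phi_21 rho(2) - phi_22 rho(1)] / [1 - phi_21 rho(1) - phi_22 rho(2)]
    numerator   = 0.2008 - (0.170064)(-0.2311) - (-0.254161)(0.1356) = 0.27456603
    denominator = 1 - (0.170064)(0.1356) - (-0.254161)(-0.2311) = 0.91820276
  phi_33 = 0.27456603 / 0.91820276 = 0.299.
Therefore phi_{33} = 0.2990.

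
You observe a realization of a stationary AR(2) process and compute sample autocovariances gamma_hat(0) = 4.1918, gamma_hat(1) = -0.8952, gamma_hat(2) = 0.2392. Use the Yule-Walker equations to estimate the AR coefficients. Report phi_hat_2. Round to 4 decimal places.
\hat\phi_{2} = 0.0120

The Yule-Walker equations for an AR(p) process read, in matrix form,
  Gamma_p phi = r_p,   with   (Gamma_p)_{ij} = gamma(|i - j|),
                       (r_p)_i = gamma(i),   i,j = 1..p.
Substitute the sample gammas (Toeplitz matrix and right-hand side of size 2):
  Gamma_p = [[4.1918, -0.8952], [-0.8952, 4.1918]]
  r_p     = [-0.8952, 0.2392]
Written out:
  4.1918 phi_1 - 0.8952 phi_2 = -0.8952
  -0.8952 phi_1 + 4.1918 phi_2 = 0.2392
Solve by Cramer's rule:
  det = gamma(0)^2 - gamma(1)^2 = (4.1918)^2 - (-0.8952)^2 = 17.57118724 - 0.80138304 = 16.7698042
  phi_hat_1 = [gamma(1) gamma(0) - gamma(1) gamma(2)] / det = [(-0.8952)(4.1918) - (-0.8952)(0.2392)] / 16.7698042 = -3.53836752 / 16.7698042 = -0.211
  phi_hat_2 = [gamma(0) gamma(2) - gamma(1)^2] / det = [(4.1918)(0.2392) - (-0.8952)^2] / 16.7698042 = 0.20129552 / 16.7698042 = 0.012
So phi_hat = [-0.2110, 0.0120].
Therefore phi_hat_2 = 0.0120.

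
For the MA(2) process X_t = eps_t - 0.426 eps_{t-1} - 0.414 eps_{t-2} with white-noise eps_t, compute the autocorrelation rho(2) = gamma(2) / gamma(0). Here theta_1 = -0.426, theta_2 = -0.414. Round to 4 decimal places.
\rho(2) = -0.3060

For an MA(q) process with theta_0 = 1, the autocovariance is
  gamma(k) = sigma^2 * sum_{i=0..q-k} theta_i * theta_{i+k},
and rho(k) = gamma(k) / gamma(0). Sigma^2 cancels.
  numerator   = (1)*(-0.414) = -0.414.
  denominator = (1)^2 + (-0.426)^2 + (-0.414)^2 = 1.352872.
  rho(2) = -0.414 / 1.352872 = -0.3060.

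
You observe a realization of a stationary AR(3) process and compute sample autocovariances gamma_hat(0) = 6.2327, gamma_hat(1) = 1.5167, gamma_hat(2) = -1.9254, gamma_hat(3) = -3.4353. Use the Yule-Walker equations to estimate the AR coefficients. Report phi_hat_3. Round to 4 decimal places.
\hat\phi_{3} = -0.4410

The Yule-Walker equations for an AR(p) process read, in matrix form,
  Gamma_p phi = r_p,   with   (Gamma_p)_{ij} = gamma(|i - j|),
                       (r_p)_i = gamma(i),   i,j = 1..p.
Substitute the sample gammas (Toeplitz matrix and right-hand side of size 3):
  Gamma_p = [[6.2327, 1.5167, -1.9254], [1.5167, 6.2327, 1.5167], [-1.9254, 1.5167, 6.2327]]
  r_p     = [1.5167, -1.9254, -3.4353]
Written out (R1..R3):
  (R1) 6.2327 phi_1 + 1.5167 phi_2 - 1.9254 phi_3 = 1.5167
  (R2) 1.5167 phi_1 + 6.2327 phi_2 + 1.5167 phi_3 = -1.9254
  (R3) -1.9254 phi_1 + 1.5167 phi_2 + 6.2327 phi_3 = -3.4353
Gaussian elimination:
  R2 <- R2 - (1.5167/6.2327) R1 = R2 - (0.243346) R1:  5.863618 phi_2 + 1.985238 phi_3 = -2.294482
  R3 <- R3 - (-1.9254/6.2327) R1 = R3 - (-0.308919) R1:  1.985238 phi_2 + 5.637907 phi_3 = -2.966762
  R3 <- R3 - (1.985238/5.863618) R2 = R3 - (0.338569) R2:  4.965768 phi_3 = -2.189922
Back-substitution:
  phi_hat_3 = -2.189922 / 4.965768 = -0.441004
  phi_hat_2 = (-2.294482 - (1.985238)(-0.441004)) / 5.863618 = -0.241998
  phi_hat_1 = (1.5167 - (1.5167)(-0.241998) - (-1.9254)(-0.441004)) / 6.2327 = 0.166
So phi_hat = [0.1660, -0.2420, -0.4410].
Therefore phi_hat_3 = -0.4410.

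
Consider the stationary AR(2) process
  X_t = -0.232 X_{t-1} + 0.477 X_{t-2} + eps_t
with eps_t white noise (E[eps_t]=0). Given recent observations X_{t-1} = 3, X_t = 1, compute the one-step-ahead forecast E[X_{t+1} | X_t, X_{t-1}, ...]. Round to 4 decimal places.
E[X_{t+1} \mid \mathcal F_t] = 1.1990

For an AR(p) model X_t = c + sum_i phi_i X_{t-i} + eps_t, the
one-step-ahead conditional mean is
  E[X_{t+1} | X_t, ...] = c + sum_i phi_i X_{t+1-i}.
Substitute known values:
  E[X_{t+1} | ...] = (-0.232) * (1) + (0.477) * (3)
                   = 1.1990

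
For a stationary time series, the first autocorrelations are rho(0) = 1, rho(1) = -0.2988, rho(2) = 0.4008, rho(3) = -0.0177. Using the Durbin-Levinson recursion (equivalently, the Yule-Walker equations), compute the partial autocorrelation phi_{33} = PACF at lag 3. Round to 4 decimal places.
\phi_{33} = 0.2031

The PACF at lag k is phi_{kk}, the last component of the solution
to the Yule-Walker system G_k phi = r_k where
  (G_k)_{ij} = rho(|i - j|), (r_k)_i = rho(i), i,j = 1..k.
Equivalently, Durbin-Levinson gives phi_{kk} iteratively:
  phi_{11} = rho(1)
  phi_{kk} = [rho(k) - sum_{j=1..k-1} phi_{k-1,j} rho(k-j)]
            / [1 - sum_{j=1..k-1} phi_{k-1,j} rho(j)],
  phi_{k,j} = phi_{k-1,j} - phi_{kk} phi_{k-1,k-j},  j = 1..k-1.
Step k = 1:
  phi_11 = rho(1) = -0.2988.
Step k = 2:
  phi_22 = [rho(2) - phi_11 rho(1)] / [1 - phi_11 rho(1)] = [0.4008 - (-0.2988)(-0.2988)] / [1 - (-0.2988)(-0.2988)]
         = 0.31151856 / 0.91071856 = 0.342058.
  Update: phi_21 = phi_11 - phi_22 phi_11 = -0.2988 - (0.342058)(-0.2988) = -0.196593.
Step k = 3:
  phi_33 = [rho(3) - phi_21 rho(2) - phi_22 rho(1)] / [1 - phi_21 rho(1) - phi_22 rho(2)]
    numerator   = -0.0177 - (-0.196593)(0.4008) - (0.342058)(-0.2988) = 0.16330143
    denominator = 1 - (-0.196593)(-0.2988) - (0.342058)(0.4008) = 0.80416115
  phi_33 = 0.16330143 / 0.80416115 = 0.2031.
Therefore phi_{33} = 0.2031.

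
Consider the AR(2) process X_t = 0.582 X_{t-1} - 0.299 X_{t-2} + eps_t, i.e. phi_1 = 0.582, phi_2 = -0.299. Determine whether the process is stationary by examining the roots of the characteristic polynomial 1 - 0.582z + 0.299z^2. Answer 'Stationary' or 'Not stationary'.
\text{Stationary}

The AR(p) characteristic polynomial is P(z) = 1 - 0.582z + 0.299z^2.
Stationarity requires all roots to lie outside the unit circle, i.e. |z| > 1 for every root.
Set 1 + (-0.582) z + (0.299) z^2 = 0, i.e. a z^2 + b z + c = 0 with a = 0.299, b = -0.582, c = 1.
Discriminant D = b^2 - 4ac = (-0.582)^2 - 4*(0.299)*1 = 0.338724 - (1.196) = -0.857276.
D < 0, so the roots are the complex-conjugate pair z = (-b +/- i sqrt(-D)) / (2a) = 0.9732 +/- 1.5483i.
For a conjugate pair |z|^2 = z * conj(z) = (product of roots) = c/a = 1/(0.299) = 3.344482, so |z| = sqrt(3.344482) = 1.8288 for both roots.
Moduli of all roots: 1.8288, 1.8288.
All moduli strictly greater than 1? Yes.
Verdict: Stationary.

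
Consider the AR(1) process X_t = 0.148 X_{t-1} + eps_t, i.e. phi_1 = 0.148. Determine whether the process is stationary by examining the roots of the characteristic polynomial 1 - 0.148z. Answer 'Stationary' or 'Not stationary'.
\text{Stationary}

The AR(p) characteristic polynomial is P(z) = 1 - 0.148z.
Stationarity requires all roots to lie outside the unit circle, i.e. |z| > 1 for every root.
This is linear in z: 1 + (-0.148) z = 0  =>  z = -1/(-0.148) = 6.756757,  |z| = 6.756757.
Moduli of all roots: 6.7568.
All moduli strictly greater than 1? Yes.
Verdict: Stationary.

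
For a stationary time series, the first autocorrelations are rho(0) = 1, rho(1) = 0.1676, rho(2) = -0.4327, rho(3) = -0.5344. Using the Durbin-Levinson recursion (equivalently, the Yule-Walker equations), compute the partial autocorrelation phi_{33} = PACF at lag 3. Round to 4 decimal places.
\phi_{33} = -0.4619

The PACF at lag k is phi_{kk}, the last component of the solution
to the Yule-Walker system G_k phi = r_k where
  (G_k)_{ij} = rho(|i - j|), (r_k)_i = rho(i), i,j = 1..k.
Equivalently, Durbin-Levinson gives phi_{kk} iteratively:
  phi_{11} = rho(1)
  phi_{kk} = [rho(k) - sum_{j=1..k-1} phi_{k-1,j} rho(k-j)]
            / [1 - sum_{j=1..k-1} phi_{k-1,j} rho(j)],
  phi_{k,j} = phi_{k-1,j} - phi_{kk} phi_{k-1,k-j},  j = 1..k-1.
Step k = 1:
  phi_11 = rho(1) = 0.1676.
Step k = 2:
  phi_22 = [rho(2) - phi_11 rho(1)] / [1 - phi_11 rho(1)] = [-0.4327 - (0.1676)(0.1676)] / [1 - (0.1676)(0.1676)]
         = -0.46078976 / 0.97191024 = -0.474107.
  Update: phi_21 = phi_11 - phi_22 phi_11 = 0.1676 - (-0.474107)(0.1676) = 0.24706.
Step k = 3:
  phi_33 = [rho(3) - phi_21 rho(2) - phi_22 rho(1)] / [1 - phi_21 rho(1) - phi_22 rho(2)]
    numerator   = -0.5344 - (0.24706)(-0.4327) - (-0.474107)(0.1676) = -0.34803658
    denominator = 1 - (0.24706)(0.1676) - (-0.474107)(-0.4327) = 0.75344644
  phi_33 = -0.34803658 / 0.75344644 = -0.4619.
Therefore phi_{33} = -0.4619.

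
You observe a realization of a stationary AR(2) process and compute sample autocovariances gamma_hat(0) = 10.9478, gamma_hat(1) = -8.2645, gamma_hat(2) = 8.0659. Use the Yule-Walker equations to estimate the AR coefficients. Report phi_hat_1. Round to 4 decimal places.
\hat\phi_{1} = -0.4620

The Yule-Walker equations for an AR(p) process read, in matrix form,
  Gamma_p phi = r_p,   with   (Gamma_p)_{ij} = gamma(|i - j|),
                       (r_p)_i = gamma(i),   i,j = 1..p.
Substitute the sample gammas (Toeplitz matrix and right-hand side of size 2):
  Gamma_p = [[10.9478, -8.2645], [-8.2645, 10.9478]]
  r_p     = [-8.2645, 8.0659]
Written out:
  10.9478 phi_1 - 8.2645 phi_2 = -8.2645
  -8.2645 phi_1 + 10.9478 phi_2 = 8.0659
Solve by Cramer's rule:
  det = gamma(0)^2 - gamma(1)^2 = (10.9478)^2 - (-8.2645)^2 = 119.85432484 - 68.30196025 = 51.55236459
  phi_hat_1 = [gamma(1) gamma(0) - gamma(1) gamma(2)] / det = [(-8.2645)(10.9478) - (-8.2645)(8.0659)] / 51.55236459 = -23.81746255 / 51.55236459 = -0.462
  phi_hat_2 = [gamma(0) gamma(2) - gamma(1)^2] / det = [(10.9478)(8.0659) - (-8.2645)^2] / 51.55236459 = 20.00189977 / 51.55236459 = 0.388
So phi_hat = [-0.4620, 0.3880].
Therefore phi_hat_1 = -0.4620.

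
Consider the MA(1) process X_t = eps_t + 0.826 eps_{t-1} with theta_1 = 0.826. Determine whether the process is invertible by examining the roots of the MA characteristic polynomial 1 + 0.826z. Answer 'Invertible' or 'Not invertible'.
\text{Invertible}

The MA(q) characteristic polynomial is P(z) = 1 + 0.826z.
Invertibility requires all roots to lie outside the unit circle, i.e. |z| > 1 for every root.
This is linear in z: 1 + (0.826) z = 0  =>  z = -1/(0.826) = -1.210654,  |z| = 1.210654.
Moduli of all roots: 1.2107.
All moduli strictly greater than 1? Yes.
Verdict: Invertible.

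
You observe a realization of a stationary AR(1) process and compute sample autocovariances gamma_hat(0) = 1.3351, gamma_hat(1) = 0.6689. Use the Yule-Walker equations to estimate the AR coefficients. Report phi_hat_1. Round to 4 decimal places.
\hat\phi_{1} = 0.5010

The Yule-Walker equations for an AR(p) process read, in matrix form,
  Gamma_p phi = r_p,   with   (Gamma_p)_{ij} = gamma(|i - j|),
                       (r_p)_i = gamma(i),   i,j = 1..p.
Substitute the sample gammas (Toeplitz matrix and right-hand side of size 1):
  Gamma_p = [[1.3351]]
  r_p     = [0.6689]
With p = 1 this is the single equation gamma(0) phi_1 = gamma(1):
  phi_hat_1 = gamma(1) / gamma(0) = 0.6689 / 1.3351 = 0.5010.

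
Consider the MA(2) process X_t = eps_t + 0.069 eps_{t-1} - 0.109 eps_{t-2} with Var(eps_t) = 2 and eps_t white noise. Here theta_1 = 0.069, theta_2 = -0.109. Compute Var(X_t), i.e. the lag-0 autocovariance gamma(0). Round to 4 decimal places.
\gamma(0) = 2.0333

For an MA(q) process X_t = eps_t + sum_i theta_i eps_{t-i} with
Var(eps_t) = sigma^2, the variance is
  gamma(0) = sigma^2 * (1 + sum_i theta_i^2).
  sum_i theta_i^2 = (0.069)^2 + (-0.109)^2 = 0.004761 + 0.011881 = 0.016642.
  gamma(0) = 2 * (1 + 0.016642) = 2 * 1.016642 = 2.033284, which rounds to 2.0333.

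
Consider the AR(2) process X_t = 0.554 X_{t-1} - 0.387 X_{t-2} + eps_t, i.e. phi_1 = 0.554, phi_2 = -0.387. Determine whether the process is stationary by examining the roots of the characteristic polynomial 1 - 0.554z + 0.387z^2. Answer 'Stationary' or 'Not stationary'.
\text{Stationary}

The AR(p) characteristic polynomial is P(z) = 1 - 0.554z + 0.387z^2.
Stationarity requires all roots to lie outside the unit circle, i.e. |z| > 1 for every root.
Set 1 + (-0.554) z + (0.387) z^2 = 0, i.e. a z^2 + b z + c = 0 with a = 0.387, b = -0.554, c = 1.
Discriminant D = b^2 - 4ac = (-0.554)^2 - 4*(0.387)*1 = 0.306916 - (1.548) = -1.241084.
D < 0, so the roots are the complex-conjugate pair z = (-b +/- i sqrt(-D)) / (2a) = 0.7158 +/- 1.4393i.
For a conjugate pair |z|^2 = z * conj(z) = (product of roots) = c/a = 1/(0.387) = 2.583979, so |z| = sqrt(2.583979) = 1.6075 for both roots.
Moduli of all roots: 1.6075, 1.6075.
All moduli strictly greater than 1? Yes.
Verdict: Stationary.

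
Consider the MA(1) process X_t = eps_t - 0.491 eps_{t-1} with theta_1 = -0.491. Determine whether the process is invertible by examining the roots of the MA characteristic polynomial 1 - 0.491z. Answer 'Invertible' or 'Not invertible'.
\text{Invertible}

The MA(q) characteristic polynomial is P(z) = 1 - 0.491z.
Invertibility requires all roots to lie outside the unit circle, i.e. |z| > 1 for every root.
This is linear in z: 1 + (-0.491) z = 0  =>  z = -1/(-0.491) = 2.03666,  |z| = 2.03666.
Moduli of all roots: 2.0367.
All moduli strictly greater than 1? Yes.
Verdict: Invertible.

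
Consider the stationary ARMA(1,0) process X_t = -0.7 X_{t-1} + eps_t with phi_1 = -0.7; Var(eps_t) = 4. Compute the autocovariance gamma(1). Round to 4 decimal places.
\gamma(1) = -5.4902

Multiply the model equation by X_{t-k} and take expectations. With theta_0 = psi_0 = 1 and psi_j the MA(infinity) weights, this gives
  gamma(k) - sum_i phi_i gamma(k-i) = c_k,
  c_k = sigma^2 * sum_{j=k..q} theta_j psi_{j-k}   (c_k = 0 for k > q),
using gamma(-m) = gamma(m).
Pure AR (q = 0): c_0 = sigma^2 = 4, c_k = 0 for k >= 1.
Equations for k = 0 and k = 1 (AR order 1):
  gamma(0) = phi_1 gamma(1) + c_0
  gamma(1) = phi_1 gamma(0) + c_1
Substituting the second into the first: gamma(0) (1 - phi_1^2) = c_0 + phi_1 c_1, so
  gamma(0) = c_0 / (1 - phi_1^2) = 4 / (1 - (-0.7)^2) = 4 / 0.51 = 7.843137.
  gamma(1) = phi_1 gamma(0) = (-0.7)(7.843137) = -5.490196.
Therefore gamma(1) = -5.4902 (to 4 decimal places).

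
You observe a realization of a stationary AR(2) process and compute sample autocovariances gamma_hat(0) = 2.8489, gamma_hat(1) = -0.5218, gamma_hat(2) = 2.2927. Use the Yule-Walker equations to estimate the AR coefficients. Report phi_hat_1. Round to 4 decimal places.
\hat\phi_{1} = -0.0370

The Yule-Walker equations for an AR(p) process read, in matrix form,
  Gamma_p phi = r_p,   with   (Gamma_p)_{ij} = gamma(|i - j|),
                       (r_p)_i = gamma(i),   i,j = 1..p.
Substitute the sample gammas (Toeplitz matrix and right-hand side of size 2):
  Gamma_p = [[2.8489, -0.5218], [-0.5218, 2.8489]]
  r_p     = [-0.5218, 2.2927]
Written out:
  2.8489 phi_1 - 0.5218 phi_2 = -0.5218
  -0.5218 phi_1 + 2.8489 phi_2 = 2.2927
Solve by Cramer's rule:
  det = gamma(0)^2 - gamma(1)^2 = (2.8489)^2 - (-0.5218)^2 = 8.11623121 - 0.27227524 = 7.84395597
  phi_hat_1 = [gamma(1) gamma(0) - gamma(1) gamma(2)] / det = [(-0.5218)(2.8489) - (-0.5218)(2.2927)] / 7.84395597 = -0.29022516 / 7.84395597 = -0.037
  phi_hat_2 = [gamma(0) gamma(2) - gamma(1)^2] / det = [(2.8489)(2.2927) - (-0.5218)^2] / 7.84395597 = 6.25939779 / 7.84395597 = 0.798
So phi_hat = [-0.0370, 0.7980].
Therefore phi_hat_1 = -0.0370.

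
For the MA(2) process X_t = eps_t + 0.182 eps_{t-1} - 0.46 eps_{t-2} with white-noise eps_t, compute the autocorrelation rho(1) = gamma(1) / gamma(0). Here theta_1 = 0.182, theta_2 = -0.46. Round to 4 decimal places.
\rho(1) = 0.0790

For an MA(q) process with theta_0 = 1, the autocovariance is
  gamma(k) = sigma^2 * sum_{i=0..q-k} theta_i * theta_{i+k},
and rho(k) = gamma(k) / gamma(0). Sigma^2 cancels.
  numerator   = (1)*(0.182) + (0.182)*(-0.46) = 0.09828.
  denominator = (1)^2 + (0.182)^2 + (-0.46)^2 = 1.244724.
  rho(1) = 0.09828 / 1.244724 = 0.0790.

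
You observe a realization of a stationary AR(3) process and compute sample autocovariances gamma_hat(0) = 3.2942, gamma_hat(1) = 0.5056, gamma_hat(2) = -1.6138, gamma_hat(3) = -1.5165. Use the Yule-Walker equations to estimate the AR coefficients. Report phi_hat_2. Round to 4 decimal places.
\hat\phi_{2} = -0.4380

The Yule-Walker equations for an AR(p) process read, in matrix form,
  Gamma_p phi = r_p,   with   (Gamma_p)_{ij} = gamma(|i - j|),
                       (r_p)_i = gamma(i),   i,j = 1..p.
Substitute the sample gammas (Toeplitz matrix and right-hand side of size 3):
  Gamma_p = [[3.2942, 0.5056, -1.6138], [0.5056, 3.2942, 0.5056], [-1.6138, 0.5056, 3.2942]]
  r_p     = [0.5056, -1.6138, -1.5165]
Written out (R1..R3):
  (R1) 3.2942 phi_1 + 0.5056 phi_2 - 1.6138 phi_3 = 0.5056
  (R2) 0.5056 phi_1 + 3.2942 phi_2 + 0.5056 phi_3 = -1.6138
  (R3) -1.6138 phi_1 + 0.5056 phi_2 + 3.2942 phi_3 = -1.5165
Gaussian elimination:
  R2 <- R2 - (0.5056/3.2942) R1 = R2 - (0.153482) R1:  3.2166 phi_2 + 0.753289 phi_3 = -1.6914
  R3 <- R3 - (-1.6138/3.2942) R1 = R3 - (-0.489891) R1:  0.753289 phi_2 + 2.503613 phi_3 = -1.268811
  R3 <- R3 - (0.753289/3.2166) R2 = R3 - (0.234188) R2:  2.327202 phi_3 = -0.872705
Back-substitution:
  phi_hat_3 = -0.872705 / 2.327202 = -0.375002
  phi_hat_2 = (-1.6914 - (0.753289)(-0.375002)) / 3.2166 = -0.438014
  phi_hat_1 = (0.5056 - (0.5056)(-0.438014) - (-1.6138)(-0.375002)) / 3.2942 = 0.036999
So phi_hat = [0.0370, -0.4380, -0.3750].
Therefore phi_hat_2 = -0.4380.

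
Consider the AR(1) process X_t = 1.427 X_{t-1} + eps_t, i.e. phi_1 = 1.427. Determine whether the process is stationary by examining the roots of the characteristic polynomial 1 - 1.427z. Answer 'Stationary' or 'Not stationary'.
\text{Not stationary}

The AR(p) characteristic polynomial is P(z) = 1 - 1.427z.
Stationarity requires all roots to lie outside the unit circle, i.e. |z| > 1 for every root.
This is linear in z: 1 + (-1.427) z = 0  =>  z = -1/(-1.427) = 0.700771,  |z| = 0.700771.
Moduli of all roots: 0.7008.
All moduli strictly greater than 1? No.
Verdict: Not stationary.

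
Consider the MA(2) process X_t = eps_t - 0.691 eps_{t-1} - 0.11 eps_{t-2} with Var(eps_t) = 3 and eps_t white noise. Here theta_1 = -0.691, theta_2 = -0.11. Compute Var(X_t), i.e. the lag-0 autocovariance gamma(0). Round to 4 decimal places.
\gamma(0) = 4.4687

For an MA(q) process X_t = eps_t + sum_i theta_i eps_{t-i} with
Var(eps_t) = sigma^2, the variance is
  gamma(0) = sigma^2 * (1 + sum_i theta_i^2).
  sum_i theta_i^2 = (-0.691)^2 + (-0.11)^2 = 0.477481 + 0.0121 = 0.489581.
  gamma(0) = 3 * (1 + 0.489581) = 3 * 1.489581 = 4.468743, which rounds to 4.4687.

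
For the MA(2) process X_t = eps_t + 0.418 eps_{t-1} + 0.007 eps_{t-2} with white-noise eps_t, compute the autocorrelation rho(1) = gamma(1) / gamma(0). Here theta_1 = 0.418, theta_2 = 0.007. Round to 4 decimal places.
\rho(1) = 0.3583

For an MA(q) process with theta_0 = 1, the autocovariance is
  gamma(k) = sigma^2 * sum_{i=0..q-k} theta_i * theta_{i+k},
and rho(k) = gamma(k) / gamma(0). Sigma^2 cancels.
  numerator   = (1)*(0.418) + (0.418)*(0.007) = 0.420926.
  denominator = (1)^2 + (0.418)^2 + (0.007)^2 = 1.174773.
  rho(1) = 0.420926 / 1.174773 = 0.3583.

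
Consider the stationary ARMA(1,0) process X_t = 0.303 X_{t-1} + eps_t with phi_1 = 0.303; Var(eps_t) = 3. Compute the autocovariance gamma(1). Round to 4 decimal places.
\gamma(1) = 1.0009

Multiply the model equation by X_{t-k} and take expectations. With theta_0 = psi_0 = 1 and psi_j the MA(infinity) weights, this gives
  gamma(k) - sum_i phi_i gamma(k-i) = c_k,
  c_k = sigma^2 * sum_{j=k..q} theta_j psi_{j-k}   (c_k = 0 for k > q),
using gamma(-m) = gamma(m).
Pure AR (q = 0): c_0 = sigma^2 = 3, c_k = 0 for k >= 1.
Equations for k = 0 and k = 1 (AR order 1):
  gamma(0) = phi_1 gamma(1) + c_0
  gamma(1) = phi_1 gamma(0) + c_1
Substituting the second into the first: gamma(0) (1 - phi_1^2) = c_0 + phi_1 c_1, so
  gamma(0) = c_0 / (1 - phi_1^2) = 3 / (1 - (0.303)^2) = 3 / 0.908191 = 3.30327.
  gamma(1) = phi_1 gamma(0) = (0.303)(3.30327) = 1.000891.
Therefore gamma(1) = 1.0009 (to 4 decimal places).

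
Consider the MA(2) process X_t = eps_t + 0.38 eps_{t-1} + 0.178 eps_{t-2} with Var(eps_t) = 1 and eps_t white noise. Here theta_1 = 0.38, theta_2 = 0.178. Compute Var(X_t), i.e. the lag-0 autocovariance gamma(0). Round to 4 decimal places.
\gamma(0) = 1.1761

For an MA(q) process X_t = eps_t + sum_i theta_i eps_{t-i} with
Var(eps_t) = sigma^2, the variance is
  gamma(0) = sigma^2 * (1 + sum_i theta_i^2).
  sum_i theta_i^2 = (0.38)^2 + (0.178)^2 = 0.1444 + 0.031684 = 0.176084.
  gamma(0) = 1 * (1 + 0.176084) = 1 * 1.176084 = 1.176084, which rounds to 1.1761.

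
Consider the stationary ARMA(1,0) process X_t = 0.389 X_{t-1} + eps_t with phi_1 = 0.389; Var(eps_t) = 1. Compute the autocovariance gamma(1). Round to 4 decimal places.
\gamma(1) = 0.4584

Multiply the model equation by X_{t-k} and take expectations. With theta_0 = psi_0 = 1 and psi_j the MA(infinity) weights, this gives
  gamma(k) - sum_i phi_i gamma(k-i) = c_k,
  c_k = sigma^2 * sum_{j=k..q} theta_j psi_{j-k}   (c_k = 0 for k > q),
using gamma(-m) = gamma(m).
Pure AR (q = 0): c_0 = sigma^2 = 1, c_k = 0 for k >= 1.
Equations for k = 0 and k = 1 (AR order 1):
  gamma(0) = phi_1 gamma(1) + c_0
  gamma(1) = phi_1 gamma(0) + c_1
Substituting the second into the first: gamma(0) (1 - phi_1^2) = c_0 + phi_1 c_1, so
  gamma(0) = c_0 / (1 - phi_1^2) = 1 / (1 - (0.389)^2) = 1 / 0.848679 = 1.178302.
  gamma(1) = phi_1 gamma(0) = (0.389)(1.178302) = 0.458359.
Therefore gamma(1) = 0.4584 (to 4 decimal places).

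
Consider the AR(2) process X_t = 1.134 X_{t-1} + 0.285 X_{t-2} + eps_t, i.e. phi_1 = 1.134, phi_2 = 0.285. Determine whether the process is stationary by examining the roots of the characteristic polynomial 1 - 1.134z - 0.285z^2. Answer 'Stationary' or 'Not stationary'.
\text{Not stationary}

The AR(p) characteristic polynomial is P(z) = 1 - 1.134z - 0.285z^2.
Stationarity requires all roots to lie outside the unit circle, i.e. |z| > 1 for every root.
Set 1 + (-1.134) z + (-0.285) z^2 = 0, i.e. a z^2 + b z + c = 0 with a = -0.285, b = -1.134, c = 1.
Discriminant D = b^2 - 4ac = (-1.134)^2 - 4*(-0.285)*1 = 1.285956 - (-1.14) = 2.425956.
D >= 0, so the roots are real: z = (-b +/- sqrt(D)) / (2a) = (1.134 +/- 1.557548) / (-0.57).
  z_1 = (1.134 + 1.557548) / (-0.57) = -4.722,   |z_1| = 4.722.
  z_2 = (1.134 - 1.557548) / (-0.57) = 0.7431,   |z_2| = 0.7431.
Moduli of all roots: 4.7220, 0.7431.
All moduli strictly greater than 1? No.
Verdict: Not stationary.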